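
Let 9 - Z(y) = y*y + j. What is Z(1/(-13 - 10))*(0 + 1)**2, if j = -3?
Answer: 6347/529 ≈ 11.998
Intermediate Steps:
Z(y) = 12 - y**2 (Z(y) = 9 - (y*y - 3) = 9 - (y**2 - 3) = 9 - (-3 + y**2) = 9 + (3 - y**2) = 12 - y**2)
Z(1/(-13 - 10))*(0 + 1)**2 = (12 - (1/(-13 - 10))**2)*(0 + 1)**2 = (12 - (1/(-23))**2)*1**2 = (12 - (-1/23)**2)*1 = (12 - 1*1/529)*1 = (12 - 1/529)*1 = (6347/529)*1 = 6347/529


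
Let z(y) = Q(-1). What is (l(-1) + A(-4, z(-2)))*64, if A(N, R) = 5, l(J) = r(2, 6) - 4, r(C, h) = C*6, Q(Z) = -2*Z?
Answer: 832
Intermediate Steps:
z(y) = 2 (z(y) = -2*(-1) = 2)
r(C, h) = 6*C
l(J) = 8 (l(J) = 6*2 - 4 = 12 - 4 = 8)
(l(-1) + A(-4, z(-2)))*64 = (8 + 5)*64 = 13*64 = 832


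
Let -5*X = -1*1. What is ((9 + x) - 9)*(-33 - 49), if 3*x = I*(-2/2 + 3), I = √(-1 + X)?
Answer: -328*I*√5/15 ≈ -48.895*I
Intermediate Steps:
X = ⅕ (X = -(-1)/5 = -⅕*(-1) = ⅕ ≈ 0.20000)
I = 2*I*√5/5 (I = √(-1 + ⅕) = √(-⅘) = 2*I*√5/5 ≈ 0.89443*I)
x = 4*I*√5/15 (x = ((2*I*√5/5)*(-2/2 + 3))/3 = ((2*I*√5/5)*(-2*½ + 3))/3 = ((2*I*√5/5)*(-1 + 3))/3 = ((2*I*√5/5)*2)/3 = (4*I*√5/5)/3 = 4*I*√5/15 ≈ 0.59628*I)
((9 + x) - 9)*(-33 - 49) = ((9 + 4*I*√5/15) - 9)*(-33 - 49) = (4*I*√5/15)*(-82) = -328*I*√5/15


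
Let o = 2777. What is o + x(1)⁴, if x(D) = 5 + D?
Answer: 4073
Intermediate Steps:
o + x(1)⁴ = 2777 + (5 + 1)⁴ = 2777 + 6⁴ = 2777 + 1296 = 4073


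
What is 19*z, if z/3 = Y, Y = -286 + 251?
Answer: -1995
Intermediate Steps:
Y = -35
z = -105 (z = 3*(-35) = -105)
19*z = 19*(-105) = -1995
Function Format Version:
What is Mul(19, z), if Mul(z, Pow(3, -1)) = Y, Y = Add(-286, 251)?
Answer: -1995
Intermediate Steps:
Y = -35
z = -105 (z = Mul(3, -35) = -105)
Mul(19, z) = Mul(19, -105) = -1995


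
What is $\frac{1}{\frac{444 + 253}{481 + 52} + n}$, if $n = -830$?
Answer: $- \frac{13}{10773} \approx -0.0012067$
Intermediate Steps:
$\frac{1}{\frac{444 + 253}{481 + 52} + n} = \frac{1}{\frac{444 + 253}{481 + 52} - 830} = \frac{1}{\frac{697}{533} - 830} = \frac{1}{697 \cdot \frac{1}{533} - 830} = \frac{1}{\frac{17}{13} - 830} = \frac{1}{- \frac{10773}{13}} = - \frac{13}{10773}$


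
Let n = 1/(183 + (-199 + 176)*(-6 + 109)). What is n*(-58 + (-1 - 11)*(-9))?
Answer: -25/1093 ≈ -0.022873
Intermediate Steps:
n = -1/2186 (n = 1/(183 - 23*103) = 1/(183 - 2369) = 1/(-2186) = -1/2186 ≈ -0.00045746)
n*(-58 + (-1 - 11)*(-9)) = -(-58 + (-1 - 11)*(-9))/2186 = -(-58 - 12*(-9))/2186 = -(-58 + 108)/2186 = -1/2186*50 = -25/1093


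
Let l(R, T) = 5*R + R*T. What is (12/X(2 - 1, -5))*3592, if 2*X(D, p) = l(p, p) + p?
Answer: -86208/5 ≈ -17242.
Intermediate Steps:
X(D, p) = p/2 + p*(5 + p)/2 (X(D, p) = (p*(5 + p) + p)/2 = (p + p*(5 + p))/2 = p/2 + p*(5 + p)/2)
(12/X(2 - 1, -5))*3592 = (12/(((½)*(-5)*(6 - 5))))*3592 = (12/(((½)*(-5)*1)))*3592 = (12/(-5/2))*3592 = (12*(-⅖))*3592 = -24/5*3592 = -86208/5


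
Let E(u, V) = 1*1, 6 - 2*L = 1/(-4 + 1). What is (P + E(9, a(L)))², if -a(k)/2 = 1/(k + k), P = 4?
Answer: 25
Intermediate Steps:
L = 19/6 (L = 3 - 1/(2*(-4 + 1)) = 3 - ½/(-3) = 3 - ½*(-⅓) = 3 + ⅙ = 19/6 ≈ 3.1667)
a(k) = -1/k (a(k) = -2/(k + k) = -2*1/(2*k) = -1/k)
E(u, V) = 1
(P + E(9, a(L)))² = (4 + 1)² = 5² = 25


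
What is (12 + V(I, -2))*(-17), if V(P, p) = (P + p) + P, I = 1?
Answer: -204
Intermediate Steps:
V(P, p) = p + 2*P
(12 + V(I, -2))*(-17) = (12 + (-2 + 2*1))*(-17) = (12 + (-2 + 2))*(-17) = (12 + 0)*(-17) = 12*(-17) = -204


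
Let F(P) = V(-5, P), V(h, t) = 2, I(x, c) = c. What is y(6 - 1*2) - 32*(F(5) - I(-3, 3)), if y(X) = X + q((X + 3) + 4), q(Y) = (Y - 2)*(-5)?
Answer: -9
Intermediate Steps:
q(Y) = 10 - 5*Y (q(Y) = (-2 + Y)*(-5) = 10 - 5*Y)
y(X) = -25 - 4*X (y(X) = X + (10 - 5*((X + 3) + 4)) = X + (10 - 5*((3 + X) + 4)) = X + (10 - 5*(7 + X)) = X + (10 + (-35 - 5*X)) = X + (-25 - 5*X) = -25 - 4*X)
F(P) = 2
y(6 - 1*2) - 32*(F(5) - I(-3, 3)) = (-25 - 4*(6 - 1*2)) - 32*(2 - 1*3) = (-25 - 4*(6 - 2)) - 32*(2 - 3) = (-25 - 4*4) - 32*(-1) = (-25 - 16) + 32 = -41 + 32 = -9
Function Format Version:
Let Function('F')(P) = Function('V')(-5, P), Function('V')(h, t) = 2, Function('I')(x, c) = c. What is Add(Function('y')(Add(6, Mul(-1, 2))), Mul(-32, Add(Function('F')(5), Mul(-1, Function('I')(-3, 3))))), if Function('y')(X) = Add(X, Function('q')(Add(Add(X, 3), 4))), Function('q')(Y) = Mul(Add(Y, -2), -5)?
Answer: -9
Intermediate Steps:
Function('q')(Y) = Add(10, Mul(-5, Y)) (Function('q')(Y) = Mul(Add(-2, Y), -5) = Add(10, Mul(-5, Y)))
Function('y')(X) = Add(-25, Mul(-4, X)) (Function('y')(X) = Add(X, Add(10, Mul(-5, Add(Add(X, 3), 4)))) = Add(X, Add(10, Mul(-5, Add(Add(3, X), 4)))) = Add(X, Add(10, Mul(-5, Add(7, X)))) = Add(X, Add(10, Add(-35, Mul(-5, X)))) = Add(X, Add(-25, Mul(-5, X))) = Add(-25, Mul(-4, X)))
Function('F')(P) = 2
Add(Function('y')(Add(6, Mul(-1, 2))), Mul(-32, Add(Function('F')(5), Mul(-1, Function('I')(-3, 3))))) = Add(Add(-25, Mul(-4, Add(6, Mul(-1, 2)))), Mul(-32, Add(2, Mul(-1, 3)))) = Add(Add(-25, Mul(-4, Add(6, -2))), Mul(-32, Add(2, -3))) = Add(Add(-25, Mul(-4, 4)), Mul(-32, -1)) = Add(Add(-25, -16), 32) = Add(-41, 32) = -9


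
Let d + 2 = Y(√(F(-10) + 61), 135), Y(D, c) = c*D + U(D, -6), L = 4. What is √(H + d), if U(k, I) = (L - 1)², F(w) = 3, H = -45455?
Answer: 4*I*√2773 ≈ 210.64*I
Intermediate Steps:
U(k, I) = 9 (U(k, I) = (4 - 1)² = 3² = 9)
Y(D, c) = 9 + D*c (Y(D, c) = c*D + 9 = D*c + 9 = 9 + D*c)
d = 1087 (d = -2 + (9 + √(3 + 61)*135) = -2 + (9 + √64*135) = -2 + (9 + 8*135) = -2 + (9 + 1080) = -2 + 1089 = 1087)
√(H + d) = √(-45455 + 1087) = √(-44368) = 4*I*√2773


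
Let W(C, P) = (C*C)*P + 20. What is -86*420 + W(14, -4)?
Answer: -36884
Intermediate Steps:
W(C, P) = 20 + P*C² (W(C, P) = C²*P + 20 = P*C² + 20 = 20 + P*C²)
-86*420 + W(14, -4) = -86*420 + (20 - 4*14²) = -36120 + (20 - 4*196) = -36120 + (20 - 784) = -36120 - 764 = -36884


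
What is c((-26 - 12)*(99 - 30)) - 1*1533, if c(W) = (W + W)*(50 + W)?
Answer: 13486035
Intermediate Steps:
c(W) = 2*W*(50 + W) (c(W) = (2*W)*(50 + W) = 2*W*(50 + W))
c((-26 - 12)*(99 - 30)) - 1*1533 = 2*((-26 - 12)*(99 - 30))*(50 + (-26 - 12)*(99 - 30)) - 1*1533 = 2*(-38*69)*(50 - 38*69) - 1533 = 2*(-2622)*(50 - 2622) - 1533 = 2*(-2622)*(-2572) - 1533 = 13487568 - 1533 = 13486035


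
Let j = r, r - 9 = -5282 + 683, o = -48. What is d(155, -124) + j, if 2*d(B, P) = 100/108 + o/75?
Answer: -6196307/1350 ≈ -4589.9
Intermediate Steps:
d(B, P) = 193/1350 (d(B, P) = (100/108 - 48/75)/2 = (100*(1/108) - 48*1/75)/2 = (25/27 - 16/25)/2 = (1/2)*(193/675) = 193/1350)
r = -4590 (r = 9 + (-5282 + 683) = 9 - 4599 = -4590)
j = -4590
d(155, -124) + j = 193/1350 - 4590 = -6196307/1350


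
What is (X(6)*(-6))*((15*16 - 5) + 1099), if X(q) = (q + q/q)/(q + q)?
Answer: -4669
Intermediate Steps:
X(q) = (1 + q)/(2*q) (X(q) = (q + 1)/((2*q)) = (1 + q)*(1/(2*q)) = (1 + q)/(2*q))
(X(6)*(-6))*((15*16 - 5) + 1099) = (((½)*(1 + 6)/6)*(-6))*((15*16 - 5) + 1099) = (((½)*(⅙)*7)*(-6))*((240 - 5) + 1099) = ((7/12)*(-6))*(235 + 1099) = -7/2*1334 = -4669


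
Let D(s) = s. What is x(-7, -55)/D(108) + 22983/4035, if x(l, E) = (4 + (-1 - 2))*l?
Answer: 817973/145260 ≈ 5.6311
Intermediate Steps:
x(l, E) = l (x(l, E) = (4 - 3)*l = 1*l = l)
x(-7, -55)/D(108) + 22983/4035 = -7/108 + 22983/4035 = -7*1/108 + 22983*(1/4035) = -7/108 + 7661/1345 = 817973/145260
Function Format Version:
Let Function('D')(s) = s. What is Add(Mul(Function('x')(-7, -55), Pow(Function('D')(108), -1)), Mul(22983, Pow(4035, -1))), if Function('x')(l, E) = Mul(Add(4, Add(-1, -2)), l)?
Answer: Rational(817973, 145260) ≈ 5.6311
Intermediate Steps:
Function('x')(l, E) = l (Function('x')(l, E) = Mul(Add(4, -3), l) = Mul(1, l) = l)
Add(Mul(Function('x')(-7, -55), Pow(Function('D')(108), -1)), Mul(22983, Pow(4035, -1))) = Add(Mul(-7, Pow(108, -1)), Mul(22983, Pow(4035, -1))) = Add(Mul(-7, Rational(1, 108)), Mul(22983, Rational(1, 4035))) = Add(Rational(-7, 108), Rational(7661, 1345)) = Rational(817973, 145260)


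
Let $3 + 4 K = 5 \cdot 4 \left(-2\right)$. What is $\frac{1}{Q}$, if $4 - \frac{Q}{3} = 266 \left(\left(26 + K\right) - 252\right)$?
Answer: $\frac{2}{377877} \approx 5.2927 \cdot 10^{-6}$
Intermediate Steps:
$K = - \frac{43}{4}$ ($K = - \frac{3}{4} + \frac{5 \cdot 4 \left(-2\right)}{4} = - \frac{3}{4} + \frac{20 \left(-2\right)}{4} = - \frac{3}{4} + \frac{1}{4} \left(-40\right) = - \frac{3}{4} - 10 = - \frac{43}{4} \approx -10.75$)
$Q = \frac{377877}{2}$ ($Q = 12 - 3 \cdot 266 \left(\left(26 - \frac{43}{4}\right) - 252\right) = 12 - 3 \cdot 266 \left(\frac{61}{4} - 252\right) = 12 - 3 \cdot 266 \left(- \frac{947}{4}\right) = 12 - - \frac{377853}{2} = 12 + \frac{377853}{2} = \frac{377877}{2} \approx 1.8894 \cdot 10^{5}$)
$\frac{1}{Q} = \frac{1}{\frac{377877}{2}} = \frac{2}{377877}$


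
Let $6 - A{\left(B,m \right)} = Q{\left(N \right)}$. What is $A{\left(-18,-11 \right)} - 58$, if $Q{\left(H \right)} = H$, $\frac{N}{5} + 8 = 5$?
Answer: $-37$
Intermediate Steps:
$N = -15$ ($N = -40 + 5 \cdot 5 = -40 + 25 = -15$)
$A{\left(B,m \right)} = 21$ ($A{\left(B,m \right)} = 6 - -15 = 6 + 15 = 21$)
$A{\left(-18,-11 \right)} - 58 = 21 - 58 = -37$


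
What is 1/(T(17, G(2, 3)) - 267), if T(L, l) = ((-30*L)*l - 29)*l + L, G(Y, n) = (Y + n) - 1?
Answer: -1/8526 ≈ -0.00011729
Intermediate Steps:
G(Y, n) = -1 + Y + n
T(L, l) = L + l*(-29 - 30*L*l) (T(L, l) = (-30*L*l - 29)*l + L = (-29 - 30*L*l)*l + L = l*(-29 - 30*L*l) + L = L + l*(-29 - 30*L*l))
1/(T(17, G(2, 3)) - 267) = 1/((17 - 29*(-1 + 2 + 3) - 30*17*(-1 + 2 + 3)**2) - 267) = 1/((17 - 29*4 - 30*17*4**2) - 267) = 1/((17 - 116 - 30*17*16) - 267) = 1/((17 - 116 - 8160) - 267) = 1/(-8259 - 267) = 1/(-8526) = -1/8526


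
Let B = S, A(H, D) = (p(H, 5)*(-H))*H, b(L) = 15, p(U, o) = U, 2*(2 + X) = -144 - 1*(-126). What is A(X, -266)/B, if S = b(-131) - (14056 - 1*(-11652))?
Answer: -1331/25693 ≈ -0.051804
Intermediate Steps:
X = -11 (X = -2 + (-144 - 1*(-126))/2 = -2 + (-144 + 126)/2 = -2 + (½)*(-18) = -2 - 9 = -11)
A(H, D) = -H³ (A(H, D) = (H*(-H))*H = (-H²)*H = -H³)
S = -25693 (S = 15 - (14056 - 1*(-11652)) = 15 - (14056 + 11652) = 15 - 1*25708 = 15 - 25708 = -25693)
B = -25693
A(X, -266)/B = -1*(-11)³/(-25693) = -1*(-1331)*(-1/25693) = 1331*(-1/25693) = -1331/25693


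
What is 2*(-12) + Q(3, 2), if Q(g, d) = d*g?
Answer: -18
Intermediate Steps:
2*(-12) + Q(3, 2) = 2*(-12) + 2*3 = -24 + 6 = -18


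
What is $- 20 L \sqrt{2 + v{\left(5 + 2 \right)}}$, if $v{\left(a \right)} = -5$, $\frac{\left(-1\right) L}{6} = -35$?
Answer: $- 4200 i \sqrt{3} \approx - 7274.6 i$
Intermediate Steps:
$L = 210$ ($L = \left(-6\right) \left(-35\right) = 210$)
$- 20 L \sqrt{2 + v{\left(5 + 2 \right)}} = \left(-20\right) 210 \sqrt{2 - 5} = - 4200 \sqrt{-3} = - 4200 i \sqrt{3}$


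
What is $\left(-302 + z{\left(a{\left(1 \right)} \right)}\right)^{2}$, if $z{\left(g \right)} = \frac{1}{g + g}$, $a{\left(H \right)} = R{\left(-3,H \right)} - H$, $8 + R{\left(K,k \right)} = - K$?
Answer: $\frac{13140625}{144} \approx 91254.0$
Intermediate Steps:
$R{\left(K,k \right)} = -8 - K$
$a{\left(H \right)} = -5 - H$ ($a{\left(H \right)} = \left(-8 - -3\right) - H = \left(-8 + 3\right) - H = -5 - H$)
$z{\left(g \right)} = \frac{1}{2 g}$
$\left(-302 + z{\left(a{\left(1 \right)} \right)}\right)^{2} = \left(-302 + \frac{1}{2 \left(-5 - 1\right)}\right)^{2} = \left(-302 + \frac{1}{2 \left(-6\right)}\right)^{2} = \left(-302 + \frac{1}{2} \left(- \frac{1}{6}\right)\right)^{2} = \left(-302 - \frac{1}{12}\right)^{2} = \left(- \frac{3625}{12}\right)^{2} = \frac{13140625}{144}$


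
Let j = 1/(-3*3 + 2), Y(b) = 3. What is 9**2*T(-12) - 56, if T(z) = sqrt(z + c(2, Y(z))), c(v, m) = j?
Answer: -56 + 81*I*sqrt(595)/7 ≈ -56.0 + 282.26*I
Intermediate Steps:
j = -1/7 (j = 1/(-9 + 2) = 1/(-7) = -1/7 ≈ -0.14286)
c(v, m) = -1/7
T(z) = sqrt(-1/7 + z) (T(z) = sqrt(z - 1/7) = sqrt(-1/7 + z))
9**2*T(-12) - 56 = 9**2*(sqrt(-7 + 49*(-12))/7) - 56 = 81*(sqrt(-7 - 588)/7) - 56 = 81*(sqrt(-595)/7) - 56 = 81*((I*sqrt(595))/7) - 56 = 81*(I*sqrt(595)/7) - 56 = 81*I*sqrt(595)/7 - 56 = -56 + 81*I*sqrt(595)/7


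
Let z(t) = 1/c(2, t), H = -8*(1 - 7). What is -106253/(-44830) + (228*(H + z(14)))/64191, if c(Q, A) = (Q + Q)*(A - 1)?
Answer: 31682310423/12469957630 ≈ 2.5407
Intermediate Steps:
H = 48 (H = -8*(-6) = 48)
c(Q, A) = 2*Q*(-1 + A) (c(Q, A) = (2*Q)*(-1 + A) = 2*Q*(-1 + A))
z(t) = 1/(-4 + 4*t) (z(t) = 1/(2*2*(-1 + t)) = 1/(-4 + 4*t))
-106253/(-44830) + (228*(H + z(14)))/64191 = -106253/(-44830) + (228*(48 + 1/(4*(-1 + 14))))/64191 = -106253*(-1/44830) + (228*(48 + (¼)/13))*(1/64191) = 106253/44830 + (228*(48 + (¼)*(1/13)))*(1/64191) = 106253/44830 + (228*(48 + 1/52))*(1/64191) = 106253/44830 + (228*(2497/52))*(1/64191) = 106253/44830 + (142329/13)*(1/64191) = 106253/44830 + 47443/278161 = 31682310423/12469957630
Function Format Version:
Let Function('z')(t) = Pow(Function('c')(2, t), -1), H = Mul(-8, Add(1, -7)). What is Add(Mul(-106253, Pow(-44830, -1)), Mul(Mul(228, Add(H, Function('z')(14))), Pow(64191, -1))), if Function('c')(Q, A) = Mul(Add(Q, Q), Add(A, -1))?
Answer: Rational(31682310423, 12469957630) ≈ 2.5407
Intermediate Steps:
H = 48 (H = Mul(-8, -6) = 48)
Function('c')(Q, A) = Mul(2, Q, Add(-1, A)) (Function('c')(Q, A) = Mul(Mul(2, Q), Add(-1, A)) = Mul(2, Q, Add(-1, A)))
Function('z')(t) = Pow(Add(-4, Mul(4, t)), -1) (Function('z')(t) = Pow(Mul(2, 2, Add(-1, t)), -1) = Pow(Add(-4, Mul(4, t)), -1))
Add(Mul(-106253, Pow(-44830, -1)), Mul(Mul(228, Add(H, Function('z')(14))), Pow(64191, -1))) = Add(Mul(-106253, Pow(-44830, -1)), Mul(Mul(228, Add(48, Mul(Rational(1, 4), Pow(Add(-1, 14), -1)))), Pow(64191, -1))) = Add(Mul(-106253, Rational(-1, 44830)), Mul(Mul(228, Add(48, Mul(Rational(1, 4), Pow(13, -1)))), Rational(1, 64191))) = Add(Rational(106253, 44830), Mul(Mul(228, Add(48, Mul(Rational(1, 4), Rational(1, 13)))), Rational(1, 64191))) = Add(Rational(106253, 44830), Mul(Mul(228, Add(48, Rational(1, 52))), Rational(1, 64191))) = Add(Rational(106253, 44830), Mul(Mul(228, Rational(2497, 52)), Rational(1, 64191))) = Add(Rational(106253, 44830), Mul(Rational(142329, 13), Rational(1, 64191))) = Add(Rational(106253, 44830), Rational(47443, 278161)) = Rational(31682310423, 12469957630)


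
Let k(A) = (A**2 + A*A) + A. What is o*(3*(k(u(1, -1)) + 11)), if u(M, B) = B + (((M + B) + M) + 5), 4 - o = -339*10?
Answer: 672012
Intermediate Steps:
o = 3394 (o = 4 - (-339)*10 = 4 - 1*(-3390) = 4 + 3390 = 3394)
u(M, B) = 5 + 2*B + 2*M (u(M, B) = B + (((B + M) + M) + 5) = B + ((B + 2*M) + 5) = B + (5 + B + 2*M) = 5 + 2*B + 2*M)
k(A) = A + 2*A**2 (k(A) = (A**2 + A**2) + A = 2*A**2 + A = A + 2*A**2)
o*(3*(k(u(1, -1)) + 11)) = 3394*(3*((5 + 2*(-1) + 2*1)*(1 + 2*(5 + 2*(-1) + 2*1)) + 11)) = 3394*(3*((5 - 2 + 2)*(1 + 2*(5 - 2 + 2)) + 11)) = 3394*(3*(5*(1 + 2*5) + 11)) = 3394*(3*(5*(1 + 10) + 11)) = 3394*(3*(5*11 + 11)) = 3394*(3*(55 + 11)) = 3394*(3*66) = 3394*198 = 672012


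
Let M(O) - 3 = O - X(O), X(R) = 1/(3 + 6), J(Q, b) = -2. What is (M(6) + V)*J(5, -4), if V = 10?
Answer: -340/9 ≈ -37.778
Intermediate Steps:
X(R) = 1/9
M(O) = 26/9 + O (M(O) = 3 + (O - 1*1/9) = 3 + (O - 1/9) = 3 + (-1/9 + O) = 26/9 + O)
(M(6) + V)*J(5, -4) = ((26/9 + 6) + 10)*(-2) = (80/9 + 10)*(-2) = (170/9)*(-2) = -340/9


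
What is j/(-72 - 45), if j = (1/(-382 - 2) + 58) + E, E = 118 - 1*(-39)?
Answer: -82559/44928 ≈ -1.8376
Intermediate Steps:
E = 157 (E = 118 + 39 = 157)
j = 82559/384 (j = (1/(-382 - 2) + 58) + 157 = (1/(-384) + 58) + 157 = (-1/384 + 58) + 157 = 22271/384 + 157 = 82559/384 ≈ 215.00)
j/(-72 - 45) = (82559/384)/(-72 - 45) = (82559/384)/(-117) = -1/117*82559/384 = -82559/44928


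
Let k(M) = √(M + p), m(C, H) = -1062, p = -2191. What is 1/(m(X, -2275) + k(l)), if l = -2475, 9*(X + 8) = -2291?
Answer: -531/566255 - I*√4666/1132510 ≈ -0.00093774 - 6.0316e-5*I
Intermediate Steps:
X = -2363/9 (X = -8 + (⅑)*(-2291) = -8 - 2291/9 = -2363/9 ≈ -262.56)
k(M) = √(-2191 + M) (k(M) = √(M - 2191) = √(-2191 + M))
1/(m(X, -2275) + k(l)) = 1/(-1062 + √(-2191 - 2475)) = 1/(-1062 + √(-4666)) = 1/(-1062 + I*√4666)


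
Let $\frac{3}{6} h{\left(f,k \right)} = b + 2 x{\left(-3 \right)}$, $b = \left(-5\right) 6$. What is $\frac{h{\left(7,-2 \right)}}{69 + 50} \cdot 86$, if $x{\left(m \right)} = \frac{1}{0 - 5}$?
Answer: $- \frac{26144}{595} \approx -43.94$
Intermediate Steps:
$x{\left(m \right)} = - \frac{1}{5}$ ($x{\left(m \right)} = \frac{1}{-5} = - \frac{1}{5}$)
$b = -30$
$h{\left(f,k \right)} = - \frac{304}{5}$ ($h{\left(f,k \right)} = 2 \left(-30 + 2 \left(- \frac{1}{5}\right)\right) = 2 \left(-30 - \frac{2}{5}\right) = 2 \left(- \frac{152}{5}\right) = - \frac{304}{5}$)
$\frac{h{\left(7,-2 \right)}}{69 + 50} \cdot 86 = \frac{1}{69 + 50} \left(- \frac{304}{5}\right) 86 = \frac{1}{119} \left(- \frac{304}{5}\right) 86 = \left(- \frac{304}{595}\right) 86 = - \frac{26144}{595}$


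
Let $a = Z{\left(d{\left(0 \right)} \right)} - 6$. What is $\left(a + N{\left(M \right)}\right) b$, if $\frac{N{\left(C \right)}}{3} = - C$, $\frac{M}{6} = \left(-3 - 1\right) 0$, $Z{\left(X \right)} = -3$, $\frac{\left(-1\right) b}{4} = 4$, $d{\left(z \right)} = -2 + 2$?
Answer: $144$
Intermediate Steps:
$d{\left(z \right)} = 0$
$b = -16$ ($b = \left(-4\right) 4 = -16$)
$M = 0$ ($M = 6 \left(-3 - 1\right) 0 = 6 \left(\left(-4\right) 0\right) = 6 \cdot 0 = 0$)
$N{\left(C \right)} = - 3 C$ ($N{\left(C \right)} = 3 \left(- C\right) = - 3 C$)
$a = -9$ ($a = -3 - 6 = -9$)
$\left(a + N{\left(M \right)}\right) b = \left(-9 - 0\right) \left(-16\right) = \left(-9 + 0\right) \left(-16\right) = \left(-9\right) \left(-16\right) = 144$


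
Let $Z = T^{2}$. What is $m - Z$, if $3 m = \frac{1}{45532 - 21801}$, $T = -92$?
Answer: $- \frac{602577551}{71193} \approx -8464.0$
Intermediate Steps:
$m = \frac{1}{71193}$ ($m = \frac{1}{3 \left(45532 - 21801\right)} = \frac{1}{3 \cdot 23731} = \frac{1}{3} \cdot \frac{1}{23731} = \frac{1}{71193} \approx 1.4046 \cdot 10^{-5}$)
$Z = 8464$ ($Z = \left(-92\right)^{2} = 8464$)
$m - Z = \frac{1}{71193} - 8464 = - \frac{602577551}{71193}$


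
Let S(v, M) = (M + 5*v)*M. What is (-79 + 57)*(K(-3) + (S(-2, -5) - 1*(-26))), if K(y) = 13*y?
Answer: -1364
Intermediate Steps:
S(v, M) = M*(M + 5*v)
(-79 + 57)*(K(-3) + (S(-2, -5) - 1*(-26))) = (-79 + 57)*(13*(-3) + (-5*(-5 + 5*(-2)) - 1*(-26))) = -22*(-39 + (-5*(-5 - 10) + 26)) = -22*(-39 + (-5*(-15) + 26)) = -22*(-39 + (75 + 26)) = -22*(-39 + 101) = -22*62 = -1364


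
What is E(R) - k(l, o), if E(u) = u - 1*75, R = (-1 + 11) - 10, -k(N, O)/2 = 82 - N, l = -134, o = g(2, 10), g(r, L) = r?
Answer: 357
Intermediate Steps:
o = 2
k(N, O) = -164 + 2*N (k(N, O) = -2*(82 - N) = -164 + 2*N)
R = 0 (R = 10 - 10 = 0)
E(u) = -75 + u (E(u) = u - 75 = -75 + u)
E(R) - k(l, o) = (-75 + 0) - (-164 + 2*(-134)) = -75 - (-164 - 268) = -75 - 1*(-432) = -75 + 432 = 357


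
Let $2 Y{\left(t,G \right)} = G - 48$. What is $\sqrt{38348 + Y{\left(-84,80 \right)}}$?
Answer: $2 \sqrt{9591} \approx 195.87$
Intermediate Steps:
$Y{\left(t,G \right)} = -24 + \frac{G}{2}$ ($Y{\left(t,G \right)} = \frac{G - 48}{2} = \frac{-48 + G}{2} = -24 + \frac{G}{2}$)
$\sqrt{38348 + Y{\left(-84,80 \right)}} = \sqrt{38348 + \left(-24 + \frac{1}{2} \cdot 80\right)} = \sqrt{38348 + \left(-24 + 40\right)} = \sqrt{38348 + 16} = \sqrt{38364} = 2 \sqrt{9591}$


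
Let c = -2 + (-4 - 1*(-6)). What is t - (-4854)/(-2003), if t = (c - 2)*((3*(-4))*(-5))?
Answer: -245214/2003 ≈ -122.42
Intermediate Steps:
c = 0 (c = -2 + (-4 + 6) = -2 + 2 = 0)
t = -120 (t = (0 - 2)*((3*(-4))*(-5)) = -(-24)*(-5) = -2*60 = -120)
t - (-4854)/(-2003) = -120 - (-4854)/(-2003) = -120 - (-4854)*(-1)/2003 = -120 - 1*4854/2003 = -120 - 4854/2003 = -245214/2003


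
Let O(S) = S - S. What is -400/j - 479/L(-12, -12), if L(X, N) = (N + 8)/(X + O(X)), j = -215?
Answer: -61711/43 ≈ -1435.1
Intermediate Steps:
O(S) = 0
L(X, N) = (8 + N)/X (L(X, N) = (N + 8)/(X + 0) = (8 + N)/X)
-400/j - 479/L(-12, -12) = -400/(-215) - 479*(-12/(8 - 12)) = -400*(-1/215) - 479/((-1/12*(-4))) = 80/43 - 479/1/3 = 80/43 - 479*3 = 80/43 - 1437 = -61711/43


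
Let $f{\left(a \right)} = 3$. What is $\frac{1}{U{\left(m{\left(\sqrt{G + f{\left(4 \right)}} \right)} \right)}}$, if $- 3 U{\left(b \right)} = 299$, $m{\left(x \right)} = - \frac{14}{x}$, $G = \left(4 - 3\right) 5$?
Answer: $- \frac{3}{299} \approx -0.010033$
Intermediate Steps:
$G = 5$ ($G = 1 \cdot 5 = 5$)
$U{\left(b \right)} = - \frac{299}{3}$ ($U{\left(b \right)} = \left(- \frac{1}{3}\right) 299 = - \frac{299}{3}$)
$\frac{1}{U{\left(m{\left(\sqrt{G + f{\left(4 \right)}} \right)} \right)}} = \frac{1}{- \frac{299}{3}} = - \frac{3}{299}$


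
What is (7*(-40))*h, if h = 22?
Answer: -6160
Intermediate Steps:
(7*(-40))*h = (7*(-40))*22 = -280*22 = -6160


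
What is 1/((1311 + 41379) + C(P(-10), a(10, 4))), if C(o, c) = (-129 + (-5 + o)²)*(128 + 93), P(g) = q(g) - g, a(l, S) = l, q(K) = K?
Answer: 1/19706 ≈ 5.0746e-5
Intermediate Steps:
P(g) = 0 (P(g) = g - g = 0)
C(o, c) = -28509 + 221*(-5 + o)² (C(o, c) = (-129 + (-5 + o)²)*221 = -28509 + 221*(-5 + o)²)
1/((1311 + 41379) + C(P(-10), a(10, 4))) = 1/((1311 + 41379) + (-28509 + 221*(-5 + 0)²)) = 1/(42690 + (-28509 + 221*(-5)²)) = 1/(42690 + (-28509 + 221*25)) = 1/(42690 + (-28509 + 5525)) = 1/(42690 - 22984) = 1/19706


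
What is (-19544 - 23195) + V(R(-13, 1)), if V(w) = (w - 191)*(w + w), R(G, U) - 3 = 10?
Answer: -47367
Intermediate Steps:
R(G, U) = 13 (R(G, U) = 3 + 10 = 13)
V(w) = 2*w*(-191 + w) (V(w) = (-191 + w)*(2*w) = 2*w*(-191 + w))
(-19544 - 23195) + V(R(-13, 1)) = (-19544 - 23195) + 2*13*(-191 + 13) = -42739 + 2*13*(-178) = -42739 - 4628 = -47367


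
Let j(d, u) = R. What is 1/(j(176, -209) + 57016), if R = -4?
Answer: 1/57012 ≈ 1.7540e-5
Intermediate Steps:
j(d, u) = -4
1/(j(176, -209) + 57016) = 1/(-4 + 57016) = 1/57012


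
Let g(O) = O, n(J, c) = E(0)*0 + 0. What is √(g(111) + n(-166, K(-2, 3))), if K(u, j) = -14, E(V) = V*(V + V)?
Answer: √111 ≈ 10.536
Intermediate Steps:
E(V) = 2*V² (E(V) = V*(2*V) = 2*V²)
n(J, c) = 0 (n(J, c) = (2*0²)*0 + 0 = (2*0)*0 + 0 = 0*0 + 0 = 0 + 0 = 0)
√(g(111) + n(-166, K(-2, 3))) = √(111 + 0) = √111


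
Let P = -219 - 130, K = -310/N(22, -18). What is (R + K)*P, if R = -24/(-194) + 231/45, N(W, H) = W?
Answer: 49343714/16005 ≈ 3083.0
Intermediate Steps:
K = -155/11 (K = -310/22 = -310*1/22 = -155/11 ≈ -14.091)
P = -349
R = 7649/1455 (R = -24*(-1/194) + 231*(1/45) = 12/97 + 77/15 = 7649/1455 ≈ 5.2570)
(R + K)*P = (7649/1455 - 155/11)*(-349) = -141386/16005*(-349) = 49343714/16005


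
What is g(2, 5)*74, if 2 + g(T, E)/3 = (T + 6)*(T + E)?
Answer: 11988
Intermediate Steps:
g(T, E) = -6 + 3*(6 + T)*(E + T) (g(T, E) = -6 + 3*((T + 6)*(T + E)) = -6 + 3*((6 + T)*(E + T)) = -6 + 3*(6 + T)*(E + T))
g(2, 5)*74 = (-6 + 3*2² + 18*5 + 18*2 + 3*5*2)*74 = (-6 + 3*4 + 90 + 36 + 30)*74 = (-6 + 12 + 90 + 36 + 30)*74 = 162*74 = 11988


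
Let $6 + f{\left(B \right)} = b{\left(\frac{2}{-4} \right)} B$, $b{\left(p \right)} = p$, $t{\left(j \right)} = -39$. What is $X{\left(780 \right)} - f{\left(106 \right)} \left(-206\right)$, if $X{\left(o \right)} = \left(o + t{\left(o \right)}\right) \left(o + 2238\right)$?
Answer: $2224184$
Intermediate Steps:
$f{\left(B \right)} = -6 - \frac{B}{2}$ ($f{\left(B \right)} = -6 + \frac{2}{-4} B = -6 + 2 \left(- \frac{1}{4}\right) B = -6 - \frac{B}{2}$)
$X{\left(o \right)} = \left(-39 + o\right) \left(2238 + o\right)$ ($X{\left(o \right)} = \left(o - 39\right) \left(o + 2238\right) = \left(-39 + o\right) \left(2238 + o\right)$)
$X{\left(780 \right)} - f{\left(106 \right)} \left(-206\right) = \left(-87282 + 780^{2} + 2199 \cdot 780\right) - \left(-6 - 53\right) \left(-206\right) = \left(-87282 + 608400 + 1715220\right) - \left(-6 - 53\right) \left(-206\right) = 2236338 - \left(-59\right) \left(-206\right) = 2236338 - 12154 = 2224184$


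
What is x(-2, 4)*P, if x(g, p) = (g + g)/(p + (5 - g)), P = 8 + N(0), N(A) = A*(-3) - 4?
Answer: -16/11 ≈ -1.4545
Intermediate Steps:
N(A) = -4 - 3*A (N(A) = -3*A - 4 = -4 - 3*A)
P = 4 (P = 8 + (-4 - 3*0) = 8 + (-4 + 0) = 8 - 4 = 4)
x(g, p) = 2*g/(5 + p - g) (x(g, p) = (2*g)/(5 + p - g) = 2*g/(5 + p - g))
x(-2, 4)*P = (2*(-2)/(5 + 4 - 1*(-2)))*4 = (2*(-2)/(5 + 4 + 2))*4 = (2*(-2)/11)*4 = (2*(-2)*(1/11))*4 = -4/11*4 = -16/11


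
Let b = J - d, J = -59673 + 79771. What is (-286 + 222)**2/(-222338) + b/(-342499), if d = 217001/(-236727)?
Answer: -694986540085847/9013444756373637 ≈ -0.077106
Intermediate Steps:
J = 20098
d = -217001/236727 (d = 217001*(-1/236727) = -217001/236727 ≈ -0.91667)
b = 4757956247/236727 (b = 20098 - 1*(-217001/236727) = 20098 + 217001/236727 = 4757956247/236727 ≈ 20099.)
(-286 + 222)**2/(-222338) + b/(-342499) = (-286 + 222)**2/(-222338) + (4757956247/236727)/(-342499) = (-64)**2*(-1/222338) + (4757956247/236727)*(-1/342499) = 4096*(-1/222338) - 4757956247/81078760773 = -2048/111169 - 4757956247/81078760773 = -694986540085847/9013444756373637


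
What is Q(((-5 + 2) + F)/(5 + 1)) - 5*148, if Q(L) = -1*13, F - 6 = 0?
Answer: -753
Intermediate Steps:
F = 6 (F = 6 + 0 = 6)
Q(L) = -13
Q(((-5 + 2) + F)/(5 + 1)) - 5*148 = -13 - 5*148 = -13 - 740 = -753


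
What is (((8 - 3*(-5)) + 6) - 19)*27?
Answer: 270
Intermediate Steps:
(((8 - 3*(-5)) + 6) - 19)*27 = (((8 + 15) + 6) - 19)*27 = ((23 + 6) - 19)*27 = (29 - 19)*27 = 10*27 = 270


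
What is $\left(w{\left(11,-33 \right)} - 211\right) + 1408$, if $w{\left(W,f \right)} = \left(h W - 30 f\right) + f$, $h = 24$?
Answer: $2418$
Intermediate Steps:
$w{\left(W,f \right)} = - 29 f + 24 W$ ($w{\left(W,f \right)} = \left(24 W - 30 f\right) + f = \left(- 30 f + 24 W\right) + f = - 29 f + 24 W$)
$\left(w{\left(11,-33 \right)} - 211\right) + 1408 = \left(\left(\left(-29\right) \left(-33\right) + 24 \cdot 11\right) - 211\right) + 1408 = \left(\left(957 + 264\right) - 211\right) + 1408 = \left(1221 - 211\right) + 1408 = 1010 + 1408 = 2418$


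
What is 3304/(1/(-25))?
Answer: -82600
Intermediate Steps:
3304/(1/(-25)) = 3304/(-1/25) = 3304*(-25) = -82600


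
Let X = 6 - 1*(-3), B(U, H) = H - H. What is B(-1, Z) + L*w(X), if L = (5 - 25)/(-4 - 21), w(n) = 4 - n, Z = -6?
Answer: -4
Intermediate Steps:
B(U, H) = 0
X = 9 (X = 6 + 3 = 9)
L = ⅘ (L = -20/(-25) = -20*(-1/25) = ⅘ ≈ 0.80000)
B(-1, Z) + L*w(X) = 0 + 4*(4 - 1*9)/5 = 0 + 4*(4 - 9)/5 = 0 + (⅘)*(-5) = 0 - 4 = -4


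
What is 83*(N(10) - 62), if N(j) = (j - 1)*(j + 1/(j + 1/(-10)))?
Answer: 26394/11 ≈ 2399.5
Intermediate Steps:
N(j) = (-1 + j)*(j + 1/(-⅒ + j)) (N(j) = (-1 + j)*(j + 1/(j - ⅒)) = (-1 + j)*(j + 1/(-⅒ + j)))
83*(N(10) - 62) = 83*((-10 - 11*10² + 10*10³ + 11*10)/(-1 + 10*10) - 62) = 83*((-10 - 11*100 + 10*1000 + 110)/(-1 + 100) - 62) = 83*((-10 - 1100 + 10000 + 110)/99 - 62) = 83*((1/99)*9000 - 62) = 83*(1000/11 - 62) = 83*(318/11) = 26394/11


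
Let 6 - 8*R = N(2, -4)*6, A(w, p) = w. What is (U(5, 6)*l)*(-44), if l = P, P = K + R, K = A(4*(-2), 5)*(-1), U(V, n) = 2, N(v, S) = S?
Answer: -1034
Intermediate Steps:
R = 15/4 (R = ¾ - (-1)*6/2 = ¾ - ⅛*(-24) = ¾ + 3 = 15/4 ≈ 3.7500)
K = 8 (K = (4*(-2))*(-1) = -8*(-1) = 8)
P = 47/4 (P = 8 + 15/4 = 47/4 ≈ 11.750)
l = 47/4 ≈ 11.750
(U(5, 6)*l)*(-44) = (2*(47/4))*(-44) = (47/2)*(-44) = -1034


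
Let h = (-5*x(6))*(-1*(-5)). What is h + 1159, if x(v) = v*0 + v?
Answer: 1009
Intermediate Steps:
x(v) = v (x(v) = 0 + v = v)
h = -150 (h = (-5*6)*(-1*(-5)) = -30*5 = -150)
h + 1159 = -150 + 1159 = 1009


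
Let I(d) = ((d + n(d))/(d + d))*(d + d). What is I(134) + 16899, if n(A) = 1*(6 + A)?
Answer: 17173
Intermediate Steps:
n(A) = 6 + A
I(d) = 6 + 2*d (I(d) = ((d + (6 + d))/(d + d))*(d + d) = ((6 + 2*d)/((2*d)))*(2*d) = ((6 + 2*d)*(1/(2*d)))*(2*d) = ((6 + 2*d)/(2*d))*(2*d) = 6 + 2*d)
I(134) + 16899 = (6 + 2*134) + 16899 = (6 + 268) + 16899 = 274 + 16899 = 17173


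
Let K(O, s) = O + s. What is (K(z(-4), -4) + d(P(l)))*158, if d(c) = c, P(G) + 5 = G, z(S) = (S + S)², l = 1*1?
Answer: 8848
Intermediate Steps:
l = 1
z(S) = 4*S² (z(S) = (2*S)² = 4*S²)
P(G) = -5 + G
(K(z(-4), -4) + d(P(l)))*158 = ((4*(-4)² - 4) + (-5 + 1))*158 = ((4*16 - 4) - 4)*158 = ((64 - 4) - 4)*158 = (60 - 4)*158 = 56*158 = 8848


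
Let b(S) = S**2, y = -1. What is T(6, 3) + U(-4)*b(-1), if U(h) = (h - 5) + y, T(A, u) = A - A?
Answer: -10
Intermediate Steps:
T(A, u) = 0
U(h) = -6 + h (U(h) = (h - 5) - 1 = (-5 + h) - 1 = -6 + h)
T(6, 3) + U(-4)*b(-1) = 0 + (-6 - 4)*(-1)**2 = 0 - 10*1 = 0 - 10 = -10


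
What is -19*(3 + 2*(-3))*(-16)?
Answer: -912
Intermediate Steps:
-19*(3 + 2*(-3))*(-16) = -19*(3 - 6)*(-16) = -19*(-3)*(-16) = 57*(-16) = -912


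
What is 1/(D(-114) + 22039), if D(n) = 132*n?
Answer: 1/6991 ≈ 0.00014304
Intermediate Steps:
1/(D(-114) + 22039) = 1/(132*(-114) + 22039) = 1/(-15048 + 22039) = 1/6991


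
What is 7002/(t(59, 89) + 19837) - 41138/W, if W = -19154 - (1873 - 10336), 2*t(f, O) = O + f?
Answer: 297985700/70956167 ≈ 4.1996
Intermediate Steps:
t(f, O) = O/2 + f/2 (t(f, O) = (O + f)/2 = O/2 + f/2)
W = -10691 (W = -19154 - 1*(-8463) = -19154 + 8463 = -10691)
7002/(t(59, 89) + 19837) - 41138/W = 7002/(((½)*89 + (½)*59) + 19837) - 41138/(-10691) = 7002/((89/2 + 59/2) + 19837) - 41138*(-1/10691) = 7002/(74 + 19837) + 41138/10691 = 7002/19911 + 41138/10691 = 7002*(1/19911) + 41138/10691 = 2334/6637 + 41138/10691 = 297985700/70956167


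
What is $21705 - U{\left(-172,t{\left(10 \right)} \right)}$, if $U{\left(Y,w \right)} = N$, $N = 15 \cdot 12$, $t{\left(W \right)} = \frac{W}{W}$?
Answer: $21525$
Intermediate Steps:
$t{\left(W \right)} = 1$
$N = 180$
$U{\left(Y,w \right)} = 180$
$21705 - U{\left(-172,t{\left(10 \right)} \right)} = 21705 - 180 = 21525$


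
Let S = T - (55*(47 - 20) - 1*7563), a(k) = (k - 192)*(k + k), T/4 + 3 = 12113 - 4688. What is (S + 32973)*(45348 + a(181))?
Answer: 2843457474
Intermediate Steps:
T = 29688 (T = -12 + 4*(12113 - 4688) = -12 + 4*7425 = -12 + 29700 = 29688)
a(k) = 2*k*(-192 + k) (a(k) = (-192 + k)*(2*k) = 2*k*(-192 + k))
S = 35766 (S = 29688 - (55*(47 - 20) - 1*7563) = 29688 - (55*27 - 7563) = 29688 - (1485 - 7563) = 29688 - 1*(-6078) = 29688 + 6078 = 35766)
(S + 32973)*(45348 + a(181)) = (35766 + 32973)*(45348 + 2*181*(-192 + 181)) = 68739*(45348 + 2*181*(-11)) = 68739*(45348 - 3982) = 68739*41366 = 2843457474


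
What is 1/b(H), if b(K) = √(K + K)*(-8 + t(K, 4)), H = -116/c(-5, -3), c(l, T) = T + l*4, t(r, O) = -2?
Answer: -√1334/1160 ≈ -0.031486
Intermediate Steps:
c(l, T) = T + 4*l
H = 116/23 (H = -116/(-3 + 4*(-5)) = -116/(-3 - 20) = -116/(-23) = -116*(-1/23) = 116/23 ≈ 5.0435)
b(K) = -10*√2*√K (b(K) = √(K + K)*(-8 - 2) = √(2*K)*(-10) = (√2*√K)*(-10) = -10*√2*√K)
1/b(H) = 1/(-10*√2*√(116/23)) = 1/(-10*√2*2*√667/23) = 1/(-20*√1334/23) = -√1334/1160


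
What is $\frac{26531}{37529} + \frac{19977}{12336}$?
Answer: $\frac{359001083}{154319248} \approx 2.3264$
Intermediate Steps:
$\frac{26531}{37529} + \frac{19977}{12336} = 26531 \cdot \frac{1}{37529} + 19977 \cdot \frac{1}{12336} = \frac{26531}{37529} + \frac{6659}{4112} = \frac{359001083}{154319248}$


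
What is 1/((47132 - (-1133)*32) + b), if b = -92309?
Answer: -1/8921 ≈ -0.00011210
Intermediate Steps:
1/((47132 - (-1133)*32) + b) = 1/((47132 - (-1133)*32) - 92309) = 1/((47132 - 1*(-36256)) - 92309) = 1/((47132 + 36256) - 92309) = 1/(83388 - 92309) = 1/(-8921) = -1/8921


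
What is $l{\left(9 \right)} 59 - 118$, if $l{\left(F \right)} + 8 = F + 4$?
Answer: $177$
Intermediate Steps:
$l{\left(F \right)} = -4 + F$ ($l{\left(F \right)} = -8 + \left(F + 4\right) = -8 + \left(4 + F\right) = -4 + F$)
$l{\left(9 \right)} 59 - 118 = \left(-4 + 9\right) 59 - 118 = 5 \cdot 59 - 118 = 295 - 118 = 177$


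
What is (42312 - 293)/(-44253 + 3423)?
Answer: -42019/40830 ≈ -1.0291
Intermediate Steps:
(42312 - 293)/(-44253 + 3423) = 42019/(-40830) = 42019*(-1/40830) = -42019/40830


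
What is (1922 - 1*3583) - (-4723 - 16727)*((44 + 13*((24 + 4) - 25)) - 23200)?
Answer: -495861311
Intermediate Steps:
(1922 - 1*3583) - (-4723 - 16727)*((44 + 13*((24 + 4) - 25)) - 23200) = (1922 - 3583) - (-21450)*((44 + 13*(28 - 25)) - 23200) = -1661 - (-21450)*((44 + 13*3) - 23200) = -1661 - (-21450)*((44 + 39) - 23200) = -1661 - (-21450)*(83 - 23200) = -1661 - (-21450)*(-23117) = -1661 - 1*495859650 = -1661 - 495859650 = -495861311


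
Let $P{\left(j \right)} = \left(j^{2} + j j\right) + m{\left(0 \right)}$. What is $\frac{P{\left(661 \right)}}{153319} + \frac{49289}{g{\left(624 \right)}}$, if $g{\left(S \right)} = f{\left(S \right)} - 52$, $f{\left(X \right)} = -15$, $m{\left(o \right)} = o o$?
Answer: $- \frac{7498392777}{10272373} \approx -729.96$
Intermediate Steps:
$m{\left(o \right)} = o^{2}$
$P{\left(j \right)} = 2 j^{2}$ ($P{\left(j \right)} = \left(j^{2} + j j\right) + 0^{2} = \left(j^{2} + j^{2}\right) + 0 = 2 j^{2} + 0 = 2 j^{2}$)
$g{\left(S \right)} = -67$ ($g{\left(S \right)} = -15 - 52 = -67$)
$\frac{P{\left(661 \right)}}{153319} + \frac{49289}{g{\left(624 \right)}} = \frac{2 \cdot 661^{2}}{153319} + \frac{49289}{-67} = 2 \cdot 436921 \cdot \frac{1}{153319} + 49289 \left(- \frac{1}{67}\right) = 873842 \cdot \frac{1}{153319} - \frac{49289}{67} = \frac{873842}{153319} - \frac{49289}{67} = - \frac{7498392777}{10272373}$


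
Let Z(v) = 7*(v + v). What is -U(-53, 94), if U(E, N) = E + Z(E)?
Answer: 795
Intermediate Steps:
Z(v) = 14*v (Z(v) = 7*(2*v) = 14*v)
U(E, N) = 15*E (U(E, N) = E + 14*E = 15*E)
-U(-53, 94) = -15*(-53) = -1*(-795) = 795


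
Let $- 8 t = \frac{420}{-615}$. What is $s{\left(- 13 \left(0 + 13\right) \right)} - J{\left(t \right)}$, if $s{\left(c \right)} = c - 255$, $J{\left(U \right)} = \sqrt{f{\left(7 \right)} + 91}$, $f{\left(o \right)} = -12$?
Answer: $-424 - \sqrt{79} \approx -432.89$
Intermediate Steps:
$t = \frac{7}{82}$ ($t = - \frac{420 \frac{1}{-615}}{8} = - \frac{420 \left(- \frac{1}{615}\right)}{8} = \left(- \frac{1}{8}\right) \left(- \frac{28}{41}\right) = \frac{7}{82} \approx 0.085366$)
$J{\left(U \right)} = \sqrt{79}$ ($J{\left(U \right)} = \sqrt{-12 + 91} = \sqrt{79}$)
$s{\left(c \right)} = -255 + c$ ($s{\left(c \right)} = c - 255 = -255 + c$)
$s{\left(- 13 \left(0 + 13\right) \right)} - J{\left(t \right)} = \left(-255 - 13 \left(0 + 13\right)\right) - \sqrt{79} = \left(-255 - 169\right) - \sqrt{79} = -424 - \sqrt{79}$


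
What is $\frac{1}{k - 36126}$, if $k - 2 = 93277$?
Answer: $\frac{1}{57153} \approx 1.7497 \cdot 10^{-5}$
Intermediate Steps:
$k = 93279$ ($k = 2 + 93277 = 93279$)
$\frac{1}{k - 36126} = \frac{1}{93279 - 36126} = \frac{1}{57153}$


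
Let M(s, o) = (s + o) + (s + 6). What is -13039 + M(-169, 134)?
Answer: -13237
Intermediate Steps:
M(s, o) = 6 + o + 2*s (M(s, o) = (o + s) + (6 + s) = 6 + o + 2*s)
-13039 + M(-169, 134) = -13039 + (6 + 134 + 2*(-169)) = -13039 + (6 + 134 - 338) = -13039 - 198 = -13237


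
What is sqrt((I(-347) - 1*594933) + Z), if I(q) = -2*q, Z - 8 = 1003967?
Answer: 2*sqrt(102434) ≈ 640.11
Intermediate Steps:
Z = 1003975 (Z = 8 + 1003967 = 1003975)
sqrt((I(-347) - 1*594933) + Z) = sqrt((-2*(-347) - 1*594933) + 1003975) = sqrt((694 - 594933) + 1003975) = sqrt(-594239 + 1003975) = sqrt(409736) = 2*sqrt(102434)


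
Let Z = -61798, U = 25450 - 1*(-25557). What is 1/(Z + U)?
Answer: -1/10791 ≈ -9.2670e-5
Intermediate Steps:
U = 51007 (U = 25450 + 25557 = 51007)
1/(Z + U) = 1/(-61798 + 51007) = 1/(-10791) = -1/10791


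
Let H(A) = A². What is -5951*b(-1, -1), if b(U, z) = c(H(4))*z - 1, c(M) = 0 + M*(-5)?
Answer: -470129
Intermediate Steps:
c(M) = -5*M (c(M) = 0 - 5*M = -5*M)
b(U, z) = -1 - 80*z (b(U, z) = (-5*4²)*z - 1 = (-5*16)*z - 1 = -80*z - 1 = -1 - 80*z)
-5951*b(-1, -1) = -5951*(-1 - 80*(-1)) = -5951*(-1 + 80) = -5951*79 = -470129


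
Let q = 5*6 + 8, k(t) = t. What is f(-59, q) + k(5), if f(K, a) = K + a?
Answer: -16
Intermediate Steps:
q = 38 (q = 30 + 8 = 38)
f(-59, q) + k(5) = (-59 + 38) + 5 = -21 + 5 = -16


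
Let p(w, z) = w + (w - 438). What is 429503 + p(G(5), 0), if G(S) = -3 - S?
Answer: 429049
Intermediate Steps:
p(w, z) = -438 + 2*w (p(w, z) = w + (-438 + w) = -438 + 2*w)
429503 + p(G(5), 0) = 429503 + (-438 + 2*(-3 - 1*5)) = 429503 + (-438 + 2*(-3 - 5)) = 429503 + (-438 + 2*(-8)) = 429503 + (-438 - 16) = 429503 - 454 = 429049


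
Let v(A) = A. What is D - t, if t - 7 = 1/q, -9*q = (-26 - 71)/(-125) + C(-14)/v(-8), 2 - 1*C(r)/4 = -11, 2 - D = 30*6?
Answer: -29665/159 ≈ -186.57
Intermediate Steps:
D = -178 (D = 2 - 30*6 = 2 - 1*180 = 2 - 180 = -178)
C(r) = 52 (C(r) = 8 - 4*(-11) = 8 + 44 = 52)
q = 159/250 (q = -((-26 - 71)/(-125) + 52/(-8))/9 = -(-97*(-1/125) + 52*(-1/8))/9 = -(97/125 - 13/2)/9 = -1/9*(-1431/250) = 159/250 ≈ 0.63600)
t = 1363/159 (t = 7 + 1/(159/250) = 7 + 250/159 = 1363/159 ≈ 8.5723)
D - t = -178 - 1*1363/159 = -178 - 1363/159 = -29665/159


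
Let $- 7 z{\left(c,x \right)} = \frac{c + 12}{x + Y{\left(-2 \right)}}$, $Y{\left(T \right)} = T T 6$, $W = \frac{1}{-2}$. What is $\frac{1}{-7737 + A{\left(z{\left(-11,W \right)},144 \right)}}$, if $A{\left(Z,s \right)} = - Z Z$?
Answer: $- \frac{108241}{837460621} \approx -0.00012925$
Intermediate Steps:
$W = - \frac{1}{2} \approx -0.5$
$Y{\left(T \right)} = 6 T^{2}$ ($Y{\left(T \right)} = T^{2} \cdot 6 = 6 T^{2}$)
$z{\left(c,x \right)} = - \frac{12 + c}{7 \left(24 + x\right)}$ ($z{\left(c,x \right)} = - \frac{\left(c + 12\right) \frac{1}{x + 6 \left(-2\right)^{2}}}{7} = - \frac{\left(12 + c\right) \frac{1}{x + 6 \cdot 4}}{7} = - \frac{\left(12 + c\right) \frac{1}{x + 24}}{7} = - \frac{\left(12 + c\right) \frac{1}{24 + x}}{7} = - \frac{\frac{1}{24 + x} \left(12 + c\right)}{7} = - \frac{12 + c}{7 \left(24 + x\right)}$)
$A{\left(Z,s \right)} = - Z^{2}$
$\frac{1}{-7737 + A{\left(z{\left(-11,W \right)},144 \right)}} = \frac{1}{-7737 - \left(\frac{-12 - -11}{7 \left(24 - \frac{1}{2}\right)}\right)^{2}} = \frac{1}{-7737 - \left(\frac{-12 + 11}{7 \cdot \frac{47}{2}}\right)^{2}} = \frac{1}{-7737 - \left(\frac{1}{7} \cdot \frac{2}{47} \left(-1\right)\right)^{2}} = \frac{1}{-7737 - \left(- \frac{2}{329}\right)^{2}} = \frac{1}{-7737 - \frac{4}{108241}} = \frac{1}{- \frac{837460621}{108241}} = - \frac{108241}{837460621}$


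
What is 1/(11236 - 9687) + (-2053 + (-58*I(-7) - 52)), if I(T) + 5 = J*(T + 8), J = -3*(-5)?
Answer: -4159064/1549 ≈ -2685.0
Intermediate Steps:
J = 15
I(T) = 115 + 15*T (I(T) = -5 + 15*(T + 8) = -5 + 15*(8 + T) = -5 + (120 + 15*T) = 115 + 15*T)
1/(11236 - 9687) + (-2053 + (-58*I(-7) - 52)) = 1/(11236 - 9687) + (-2053 + (-58*(115 + 15*(-7)) - 52)) = 1/1549 + (-2053 + (-58*(115 - 105) - 52)) = 1/1549 + (-2053 + (-58*10 - 52)) = 1/1549 + (-2053 + (-580 - 52)) = 1/1549 + (-2053 - 632) = 1/1549 - 2685 = -4159064/1549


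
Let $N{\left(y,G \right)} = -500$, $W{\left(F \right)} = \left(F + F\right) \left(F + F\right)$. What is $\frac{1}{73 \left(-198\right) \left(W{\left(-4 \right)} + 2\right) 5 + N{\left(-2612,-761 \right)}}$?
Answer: $- \frac{1}{4770320} \approx -2.0963 \cdot 10^{-7}$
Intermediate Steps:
$W{\left(F \right)} = 4 F^{2}$ ($W{\left(F \right)} = 2 F 2 F = 4 F^{2}$)
$\frac{1}{73 \left(-198\right) \left(W{\left(-4 \right)} + 2\right) 5 + N{\left(-2612,-761 \right)}} = \frac{1}{73 \left(-198\right) \left(4 \left(-4\right)^{2} + 2\right) 5 - 500} = \frac{1}{- 14454 \left(4 \cdot 16 + 2\right) 5 - 500} = \frac{1}{- 14454 \left(64 + 2\right) 5 - 500} = \frac{1}{- 14454 \cdot 66 \cdot 5 - 500} = \frac{1}{\left(-14454\right) 330 - 500} = \frac{1}{-4769820 - 500} = \frac{1}{-4770320} = - \frac{1}{4770320}$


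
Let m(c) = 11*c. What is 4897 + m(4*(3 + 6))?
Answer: 5293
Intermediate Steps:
4897 + m(4*(3 + 6)) = 4897 + 11*(4*(3 + 6)) = 4897 + 11*(4*9) = 4897 + 11*36 = 4897 + 396 = 5293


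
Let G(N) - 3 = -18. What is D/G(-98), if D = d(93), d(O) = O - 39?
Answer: -18/5 ≈ -3.6000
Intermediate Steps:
d(O) = -39 + O
G(N) = -15 (G(N) = 3 - 18 = -15)
D = 54 (D = -39 + 93 = 54)
D/G(-98) = 54/(-15) = 54*(-1/15) = -18/5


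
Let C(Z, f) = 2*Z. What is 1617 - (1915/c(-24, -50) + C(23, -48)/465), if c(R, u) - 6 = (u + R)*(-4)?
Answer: 226170943/140430 ≈ 1610.6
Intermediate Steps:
c(R, u) = 6 - 4*R - 4*u (c(R, u) = 6 + (u + R)*(-4) = 6 + (R + u)*(-4) = 6 + (-4*R - 4*u) = 6 - 4*R - 4*u)
1617 - (1915/c(-24, -50) + C(23, -48)/465) = 1617 - (1915/(6 - 4*(-24) - 4*(-50)) + (2*23)/465) = 1617 - (1915/(6 + 96 + 200) + 46*(1/465)) = 1617 - (1915/302 + 46/465) = 1617 - 1*904367/140430 = 1617 - 904367/140430 = 226170943/140430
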